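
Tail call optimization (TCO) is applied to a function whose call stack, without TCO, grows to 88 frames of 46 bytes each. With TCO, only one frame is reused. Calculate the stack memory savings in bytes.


Without TCO: 88 * 46 = 4048 bytes
With TCO: reuse 1 frame = 46 bytes
Savings = 4048 - 46 = 4002

4002


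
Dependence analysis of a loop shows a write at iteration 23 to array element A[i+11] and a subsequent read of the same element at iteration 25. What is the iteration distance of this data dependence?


Distance = read iteration - write iteration
= 25 - 23 = 2

2


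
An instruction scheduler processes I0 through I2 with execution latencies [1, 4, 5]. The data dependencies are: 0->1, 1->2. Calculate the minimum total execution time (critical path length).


Compute longest path through dependency graph: dist(Ik) = max over predecessors of dist + latency(Ik).
dist(I0) = latency 1 = 1
dist(I1) = dist(I0) + 4 = 1 + 4 = 5
dist(I2) = dist(I1) + 5 = 5 + 5 = 10
Critical path = max dist = 10

10


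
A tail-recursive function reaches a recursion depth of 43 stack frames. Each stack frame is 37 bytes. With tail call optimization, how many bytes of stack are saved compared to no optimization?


Without TCO: 43 * 37 = 1591 bytes
With TCO: reuse 1 frame = 37 bytes
Savings = 1591 - 37 = 1554

1554


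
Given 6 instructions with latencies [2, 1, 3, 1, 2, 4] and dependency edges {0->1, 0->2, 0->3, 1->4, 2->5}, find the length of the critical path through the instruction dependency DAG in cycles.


Compute longest path through dependency graph: dist(Ik) = max over predecessors of dist + latency(Ik).
dist(I0) = latency 2 = 2
dist(I1) = dist(I0) + 1 = 2 + 1 = 3
dist(I2) = dist(I0) + 3 = 2 + 3 = 5
dist(I3) = dist(I0) + 1 = 2 + 1 = 3
dist(I4) = dist(I1) + 2 = 3 + 2 = 5
dist(I5) = dist(I2) + 4 = 5 + 4 = 9
Critical path = max dist = 9

9


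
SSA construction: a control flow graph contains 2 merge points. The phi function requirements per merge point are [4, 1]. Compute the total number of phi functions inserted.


Total phi functions = sum of phi functions at each join node
= 4 + 1 = 5

5


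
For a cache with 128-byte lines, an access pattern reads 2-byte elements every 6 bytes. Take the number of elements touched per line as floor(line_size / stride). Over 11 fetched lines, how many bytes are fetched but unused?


Elements per line = floor(128 / 6) = 21
Bytes used per line = 21 * 2 = 42
Wasted per line = 128 - 42 = 86
Total wasted = 86 * 11 = 946

946


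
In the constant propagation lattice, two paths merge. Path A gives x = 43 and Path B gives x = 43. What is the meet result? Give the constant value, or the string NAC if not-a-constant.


Meet operation: if both paths give the same constant, result is that constant; if they differ, result is NAC (not-a-constant).
Path A: 43, Path B: 43 -> equal
Result: constant -> 43

43


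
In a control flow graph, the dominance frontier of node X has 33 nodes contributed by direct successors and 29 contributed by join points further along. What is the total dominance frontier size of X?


DF(X) = direct successor contributions + join point contributions
= 33 + 29 = 62

62


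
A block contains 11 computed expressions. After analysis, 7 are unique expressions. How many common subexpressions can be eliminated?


CSE count = total expressions - unique expressions
= 11 - 7 = 4

4


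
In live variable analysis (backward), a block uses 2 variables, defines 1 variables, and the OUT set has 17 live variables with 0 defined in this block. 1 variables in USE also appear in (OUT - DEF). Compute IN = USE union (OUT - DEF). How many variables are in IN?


OUT - DEF: 17 - 0 = 17
|IN| = |USE| + |OUT - DEF| - |USE ∩ (OUT - DEF)| = 2 + 17 - 1 = 18

18


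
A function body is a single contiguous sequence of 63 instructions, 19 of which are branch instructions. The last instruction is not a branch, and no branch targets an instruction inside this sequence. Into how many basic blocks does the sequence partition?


With no in-sequence branch targets, the leaders are the first instruction plus the instruction after each branch.
Number of basic blocks = branches + 1
= 19 + 1 = 20

20


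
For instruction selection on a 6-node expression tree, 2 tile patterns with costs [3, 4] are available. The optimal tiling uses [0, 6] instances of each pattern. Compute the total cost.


Total cost = sum(count_i * cost_i)
= 0*3 + 6*4
= 24

24


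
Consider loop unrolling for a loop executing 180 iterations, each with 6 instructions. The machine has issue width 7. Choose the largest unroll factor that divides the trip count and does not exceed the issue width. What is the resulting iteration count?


Largest divisor of 180 <= 7 is 6
New iterations = 180 / 6 = 30

30


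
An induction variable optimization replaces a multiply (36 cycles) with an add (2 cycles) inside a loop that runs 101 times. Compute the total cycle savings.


Per-iteration saving = 36 - 2 = 34
Total saved = 101 * 34 = 3434

3434


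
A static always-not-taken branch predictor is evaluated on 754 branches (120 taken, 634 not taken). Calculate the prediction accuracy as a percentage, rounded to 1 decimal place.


Predictor: always-not-taken
Correct predictions = 634
Accuracy = 634 / 754 * 100 = 84.1%

84.1


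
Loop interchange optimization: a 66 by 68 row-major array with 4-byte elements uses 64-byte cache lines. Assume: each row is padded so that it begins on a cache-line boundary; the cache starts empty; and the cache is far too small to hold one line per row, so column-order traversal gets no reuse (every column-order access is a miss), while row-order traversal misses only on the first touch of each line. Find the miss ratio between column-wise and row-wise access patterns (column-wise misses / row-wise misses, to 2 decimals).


Each row occupies 68 * 4 = 272 bytes and starts on a line boundary, so it spans ceil(272 / 64) = 5 cache lines.
Row-major traversal misses (one per line touched): 66 * ceil(68 * 4 / 64) = 330
Column-major traversal misses (no reuse, every access misses): 66 * 68 = 4488
Ratio = 4488 / 330 = 13.6

13.6


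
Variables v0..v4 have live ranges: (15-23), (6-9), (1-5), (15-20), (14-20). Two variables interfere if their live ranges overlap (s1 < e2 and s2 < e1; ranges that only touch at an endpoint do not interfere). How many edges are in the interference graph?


Check all pairs for overlapping intervals.
Two intervals (s1,e1) and (s2,e2) overlap if s1 < e2 and s2 < e1.
v0 (15-23) vs v1..v4: overlaps v3, v4 -> 2
v1 (6-9) vs v2..v4: overlaps none -> 0
v2 (1-5) vs v3..v4: overlaps none -> 0
v3 (15-20) vs v4: overlaps v4 -> 1
Total overlapping pairs = 2 + 0 + 0 + 1 = 3

3


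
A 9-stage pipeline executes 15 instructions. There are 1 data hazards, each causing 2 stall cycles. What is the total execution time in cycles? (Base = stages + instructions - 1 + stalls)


Base cycles = 9 + 15 - 1 = 23
Total stalls = 1 * 2 = 2
Total = 23 + 2 = 25

25


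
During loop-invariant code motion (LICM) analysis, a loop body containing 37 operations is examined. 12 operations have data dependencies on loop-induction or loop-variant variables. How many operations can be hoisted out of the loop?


Invariant candidates = total - loop-dependent
= 37 - 12 = 25

25


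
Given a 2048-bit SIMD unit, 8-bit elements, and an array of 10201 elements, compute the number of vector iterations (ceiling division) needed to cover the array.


Width = 2048 / 8 = 256 elements per vector op
Iterations = ceil(10201 / 256) = 40

40


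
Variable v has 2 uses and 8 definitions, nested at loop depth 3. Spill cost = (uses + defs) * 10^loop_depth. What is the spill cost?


uses + defs = 2 + 8 = 10
10^3 = 1000
Spill cost = 10 * 1000 = 10000

10000


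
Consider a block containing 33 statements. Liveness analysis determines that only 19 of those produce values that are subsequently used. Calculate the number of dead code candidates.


Dead code = total statements - live definitions
= 33 - 19 = 14

14


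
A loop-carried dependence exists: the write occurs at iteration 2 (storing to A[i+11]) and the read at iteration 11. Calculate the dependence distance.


Distance = read iteration - write iteration
= 11 - 2 = 9

9


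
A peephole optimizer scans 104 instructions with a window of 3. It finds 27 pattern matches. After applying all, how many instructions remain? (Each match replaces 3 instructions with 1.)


Each match removes 2 instructions.
Total removed = 27 * 2 = 54
Remaining = 104 - 54 = 50

50


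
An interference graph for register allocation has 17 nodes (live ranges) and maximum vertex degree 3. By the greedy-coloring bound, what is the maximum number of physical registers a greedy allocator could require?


Greedy coloring never needs more than (max_degree + 1) colors: when coloring a vertex, at most max_degree neighbors are already colored.
Upper bound = 3 + 1 = 4

4


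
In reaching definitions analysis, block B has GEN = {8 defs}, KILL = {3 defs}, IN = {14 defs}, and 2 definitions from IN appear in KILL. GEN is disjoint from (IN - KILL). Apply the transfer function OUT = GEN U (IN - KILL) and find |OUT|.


IN - KILL: 14 - 2 = 12 surviving definitions
OUT = GEN + surviving = 8 + 12 = 20

20


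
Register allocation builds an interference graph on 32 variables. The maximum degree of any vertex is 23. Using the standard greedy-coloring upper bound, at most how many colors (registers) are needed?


Greedy coloring never needs more than (max_degree + 1) colors: when coloring a vertex, at most max_degree neighbors are already colored.
Upper bound = 23 + 1 = 24

24


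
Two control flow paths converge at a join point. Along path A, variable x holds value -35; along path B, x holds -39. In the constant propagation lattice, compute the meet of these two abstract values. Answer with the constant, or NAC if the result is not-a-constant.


Meet operation: if both paths give the same constant, result is that constant; if they differ, result is NAC (not-a-constant).
Path A: -35, Path B: -39 -> differ
Result: not-a-constant -> NAC

NAC


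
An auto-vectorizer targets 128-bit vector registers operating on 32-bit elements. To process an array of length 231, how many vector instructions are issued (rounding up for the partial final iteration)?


Width = 128 / 32 = 4 elements per vector op
Iterations = ceil(231 / 4) = 58

58


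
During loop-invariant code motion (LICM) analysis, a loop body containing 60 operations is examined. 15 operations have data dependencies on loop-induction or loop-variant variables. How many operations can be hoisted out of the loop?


Invariant candidates = total - loop-dependent
= 60 - 15 = 45

45


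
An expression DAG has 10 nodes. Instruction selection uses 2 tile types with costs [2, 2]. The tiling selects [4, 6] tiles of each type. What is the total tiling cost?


Total cost = sum(count_i * cost_i)
= 4*2 + 6*2
= 20

20


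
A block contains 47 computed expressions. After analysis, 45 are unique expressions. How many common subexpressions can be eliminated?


CSE count = total expressions - unique expressions
= 47 - 45 = 2

2


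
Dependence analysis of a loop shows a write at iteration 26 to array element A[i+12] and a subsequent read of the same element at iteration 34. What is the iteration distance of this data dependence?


Distance = read iteration - write iteration
= 34 - 26 = 8

8


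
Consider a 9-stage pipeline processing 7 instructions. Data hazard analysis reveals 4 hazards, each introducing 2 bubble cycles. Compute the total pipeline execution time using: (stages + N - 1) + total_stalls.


Base cycles = 9 + 7 - 1 = 15
Total stalls = 4 * 2 = 8
Total = 15 + 8 = 23

23


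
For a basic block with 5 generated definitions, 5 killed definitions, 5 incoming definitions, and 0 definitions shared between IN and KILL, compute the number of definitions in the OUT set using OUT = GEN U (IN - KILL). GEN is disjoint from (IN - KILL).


IN - KILL: 5 - 0 = 5 surviving definitions
OUT = GEN + surviving = 5 + 5 = 10

10


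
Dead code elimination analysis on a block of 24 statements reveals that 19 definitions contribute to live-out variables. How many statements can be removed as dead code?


Dead code = total statements - live definitions
= 24 - 19 = 5

5


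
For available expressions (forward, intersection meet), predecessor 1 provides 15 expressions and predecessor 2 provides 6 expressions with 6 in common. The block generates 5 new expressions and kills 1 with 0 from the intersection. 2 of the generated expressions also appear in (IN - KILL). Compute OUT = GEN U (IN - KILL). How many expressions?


IN = intersection of predecessors = 6
IN - KILL = 6 - 0 = 6
|OUT| = |GEN| + |IN - KILL| - |GEN ∩ (IN - KILL)| = 5 + 6 - 2 = 9

9


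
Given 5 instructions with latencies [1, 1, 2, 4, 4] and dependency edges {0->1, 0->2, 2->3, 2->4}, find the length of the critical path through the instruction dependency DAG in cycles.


Compute longest path through dependency graph: dist(Ik) = max over predecessors of dist + latency(Ik).
dist(I0) = latency 1 = 1
dist(I1) = dist(I0) + 1 = 1 + 1 = 2
dist(I2) = dist(I0) + 2 = 1 + 2 = 3
dist(I3) = dist(I2) + 4 = 3 + 4 = 7
dist(I4) = dist(I2) + 4 = 3 + 4 = 7
Critical path = max dist = 7

7


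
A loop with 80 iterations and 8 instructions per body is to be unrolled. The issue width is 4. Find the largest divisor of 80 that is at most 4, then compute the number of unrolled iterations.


Largest divisor of 80 <= 4 is 4
New iterations = 80 / 4 = 20

20


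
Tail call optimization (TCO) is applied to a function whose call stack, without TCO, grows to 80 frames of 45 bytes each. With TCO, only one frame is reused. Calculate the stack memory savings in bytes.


Without TCO: 80 * 45 = 3600 bytes
With TCO: reuse 1 frame = 45 bytes
Savings = 3600 - 45 = 3555

3555


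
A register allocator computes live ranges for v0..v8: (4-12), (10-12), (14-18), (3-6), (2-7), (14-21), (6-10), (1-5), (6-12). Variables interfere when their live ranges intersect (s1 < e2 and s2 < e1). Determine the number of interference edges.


Check all pairs for overlapping intervals.
Two intervals (s1,e1) and (s2,e2) overlap if s1 < e2 and s2 < e1.
v0 (4-12) vs v1..v8: overlaps v1, v3, v4, v6, v7, v8 -> 6
v1 (10-12) vs v2..v8: overlaps v8 -> 1
v2 (14-18) vs v3..v8: overlaps v5 -> 1
v3 (3-6) vs v4..v8: overlaps v4, v7 -> 2
v4 (2-7) vs v5..v8: overlaps v6, v7, v8 -> 3
v5 (14-21) vs v6..v8: overlaps none -> 0
v6 (6-10) vs v7..v8: overlaps v8 -> 1
v7 (1-5) vs v8: overlaps none -> 0
Total overlapping pairs = 6 + 1 + 1 + 2 + 3 + 0 + 1 + 0 = 14

14


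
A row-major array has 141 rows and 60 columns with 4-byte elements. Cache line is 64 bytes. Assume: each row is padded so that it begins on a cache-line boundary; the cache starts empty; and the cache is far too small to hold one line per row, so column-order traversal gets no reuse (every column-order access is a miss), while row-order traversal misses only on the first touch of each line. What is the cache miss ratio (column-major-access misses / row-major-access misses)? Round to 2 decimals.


Each row occupies 60 * 4 = 240 bytes and starts on a line boundary, so it spans ceil(240 / 64) = 4 cache lines.
Row-major traversal misses (one per line touched): 141 * ceil(60 * 4 / 64) = 564
Column-major traversal misses (no reuse, every access misses): 141 * 60 = 8460
Ratio = 8460 / 564 = 15.0

15.0


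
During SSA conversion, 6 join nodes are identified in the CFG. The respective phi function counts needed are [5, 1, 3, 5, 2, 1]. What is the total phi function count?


Total phi functions = sum of phi functions at each join node
= 5 + 1 + 3 + 5 + 2 + 1 = 17

17


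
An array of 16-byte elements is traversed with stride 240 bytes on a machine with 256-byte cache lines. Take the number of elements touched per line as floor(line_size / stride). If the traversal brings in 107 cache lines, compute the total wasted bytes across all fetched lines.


Elements per line = floor(256 / 240) = 1
Bytes used per line = 1 * 16 = 16
Wasted per line = 256 - 16 = 240
Total wasted = 240 * 107 = 25680

25680


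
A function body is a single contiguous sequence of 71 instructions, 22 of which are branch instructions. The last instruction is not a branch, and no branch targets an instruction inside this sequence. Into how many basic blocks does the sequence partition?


With no in-sequence branch targets, the leaders are the first instruction plus the instruction after each branch.
Number of basic blocks = branches + 1
= 22 + 1 = 23

23


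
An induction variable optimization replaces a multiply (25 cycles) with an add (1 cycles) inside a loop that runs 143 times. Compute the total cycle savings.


Per-iteration saving = 25 - 1 = 24
Total saved = 143 * 24 = 3432

3432


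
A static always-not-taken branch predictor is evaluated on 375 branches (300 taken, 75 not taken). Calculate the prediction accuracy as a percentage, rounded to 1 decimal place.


Predictor: always-not-taken
Correct predictions = 75
Accuracy = 75 / 375 * 100 = 20.0%

20.0


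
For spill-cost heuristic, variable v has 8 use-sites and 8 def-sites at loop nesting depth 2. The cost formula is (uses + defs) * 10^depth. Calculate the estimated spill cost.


uses + defs = 8 + 8 = 16
10^2 = 100
Spill cost = 16 * 100 = 1600

1600


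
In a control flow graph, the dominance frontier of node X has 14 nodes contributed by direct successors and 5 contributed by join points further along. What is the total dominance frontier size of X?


DF(X) = direct successor contributions + join point contributions
= 14 + 5 = 19

19


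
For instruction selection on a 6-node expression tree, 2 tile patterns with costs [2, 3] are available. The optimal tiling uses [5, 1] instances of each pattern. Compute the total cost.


Total cost = sum(count_i * cost_i)
= 5*2 + 1*3
= 13

13


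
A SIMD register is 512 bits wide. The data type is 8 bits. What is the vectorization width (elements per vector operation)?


Width = SIMD bits / data type bits
= 512 / 8 = 64

64


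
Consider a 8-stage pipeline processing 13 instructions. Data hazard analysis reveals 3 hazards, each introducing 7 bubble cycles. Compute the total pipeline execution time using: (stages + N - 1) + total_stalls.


Base cycles = 8 + 13 - 1 = 20
Total stalls = 3 * 7 = 21
Total = 20 + 21 = 41

41


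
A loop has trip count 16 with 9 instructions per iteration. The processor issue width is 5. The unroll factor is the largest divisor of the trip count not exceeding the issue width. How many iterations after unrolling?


Largest divisor of 16 <= 5 is 4
New iterations = 16 / 4 = 4

4


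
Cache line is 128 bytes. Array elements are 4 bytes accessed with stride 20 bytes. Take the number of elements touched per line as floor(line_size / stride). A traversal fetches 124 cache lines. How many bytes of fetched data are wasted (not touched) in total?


Elements per line = floor(128 / 20) = 6
Bytes used per line = 6 * 4 = 24
Wasted per line = 128 - 24 = 104
Total wasted = 104 * 124 = 12896

12896


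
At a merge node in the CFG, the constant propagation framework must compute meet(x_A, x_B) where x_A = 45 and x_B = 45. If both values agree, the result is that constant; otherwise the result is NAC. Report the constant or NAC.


Meet operation: if both paths give the same constant, result is that constant; if they differ, result is NAC (not-a-constant).
Path A: 45, Path B: 45 -> equal
Result: constant -> 45

45


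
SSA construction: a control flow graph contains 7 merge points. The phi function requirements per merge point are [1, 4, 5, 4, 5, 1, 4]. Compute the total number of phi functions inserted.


Total phi functions = sum of phi functions at each join node
= 1 + 4 + 5 + 4 + 5 + 1 + 4 = 24

24


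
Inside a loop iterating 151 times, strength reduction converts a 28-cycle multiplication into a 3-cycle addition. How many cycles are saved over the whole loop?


Per-iteration saving = 28 - 3 = 25
Total saved = 151 * 25 = 3775

3775


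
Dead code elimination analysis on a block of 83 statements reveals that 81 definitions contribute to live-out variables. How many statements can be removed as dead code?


Dead code = total statements - live definitions
= 83 - 81 = 2

2


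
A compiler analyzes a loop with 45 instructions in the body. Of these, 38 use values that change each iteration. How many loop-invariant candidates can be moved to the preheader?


Invariant candidates = total - loop-dependent
= 45 - 38 = 7

7


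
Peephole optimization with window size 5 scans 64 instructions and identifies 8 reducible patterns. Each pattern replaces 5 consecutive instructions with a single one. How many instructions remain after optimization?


Each match removes 4 instructions.
Total removed = 8 * 4 = 32
Remaining = 64 - 32 = 32

32


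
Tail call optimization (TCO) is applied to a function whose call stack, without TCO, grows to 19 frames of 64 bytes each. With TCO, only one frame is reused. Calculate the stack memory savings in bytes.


Without TCO: 19 * 64 = 1216 bytes
With TCO: reuse 1 frame = 64 bytes
Savings = 1216 - 64 = 1152

1152


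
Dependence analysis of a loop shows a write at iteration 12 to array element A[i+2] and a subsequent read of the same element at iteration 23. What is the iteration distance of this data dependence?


Distance = read iteration - write iteration
= 23 - 12 = 11

11


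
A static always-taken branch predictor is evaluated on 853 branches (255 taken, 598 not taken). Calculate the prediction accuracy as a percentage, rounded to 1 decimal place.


Predictor: always-taken
Correct predictions = 255
Accuracy = 255 / 853 * 100 = 29.9%

29.9


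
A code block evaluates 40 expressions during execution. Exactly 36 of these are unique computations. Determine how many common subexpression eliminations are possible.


CSE count = total expressions - unique expressions
= 40 - 36 = 4

4


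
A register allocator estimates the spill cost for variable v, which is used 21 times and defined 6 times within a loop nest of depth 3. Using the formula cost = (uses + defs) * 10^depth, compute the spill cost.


uses + defs = 21 + 6 = 27
10^3 = 1000
Spill cost = 27 * 1000 = 27000

27000


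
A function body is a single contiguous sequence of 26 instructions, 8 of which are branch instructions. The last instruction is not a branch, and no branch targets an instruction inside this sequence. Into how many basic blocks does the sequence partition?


With no in-sequence branch targets, the leaders are the first instruction plus the instruction after each branch.
Number of basic blocks = branches + 1
= 8 + 1 = 9

9


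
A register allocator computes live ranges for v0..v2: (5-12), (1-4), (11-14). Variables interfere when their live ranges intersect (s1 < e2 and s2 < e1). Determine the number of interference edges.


Check all pairs for overlapping intervals.
Two intervals (s1,e1) and (s2,e2) overlap if s1 < e2 and s2 < e1.
v0 (5-12) vs v1..v2: overlaps v2 -> 1
v1 (1-4) vs v2: overlaps none -> 0
Total overlapping pairs = 1 + 0 = 1

1


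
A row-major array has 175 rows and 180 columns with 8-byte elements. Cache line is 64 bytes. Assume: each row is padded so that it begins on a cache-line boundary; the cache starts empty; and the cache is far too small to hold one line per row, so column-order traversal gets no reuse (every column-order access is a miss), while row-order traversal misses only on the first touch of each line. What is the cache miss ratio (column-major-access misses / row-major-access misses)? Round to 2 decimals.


Each row occupies 180 * 8 = 1440 bytes and starts on a line boundary, so it spans ceil(1440 / 64) = 23 cache lines.
Row-major traversal misses (one per line touched): 175 * ceil(180 * 8 / 64) = 4025
Column-major traversal misses (no reuse, every access misses): 175 * 180 = 31500
Ratio = 31500 / 4025 = 7.83

7.83


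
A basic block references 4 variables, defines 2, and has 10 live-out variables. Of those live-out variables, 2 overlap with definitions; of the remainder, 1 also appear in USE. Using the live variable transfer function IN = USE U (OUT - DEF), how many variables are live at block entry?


OUT - DEF: 10 - 2 = 8
|IN| = |USE| + |OUT - DEF| - |USE ∩ (OUT - DEF)| = 4 + 8 - 1 = 11

11


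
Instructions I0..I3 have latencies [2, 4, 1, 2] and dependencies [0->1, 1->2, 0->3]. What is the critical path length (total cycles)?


Compute longest path through dependency graph: dist(Ik) = max over predecessors of dist + latency(Ik).
dist(I0) = latency 2 = 2
dist(I1) = dist(I0) + 4 = 2 + 4 = 6
dist(I2) = dist(I1) + 1 = 6 + 1 = 7
dist(I3) = dist(I0) + 2 = 2 + 2 = 4
Critical path = max dist = 7

7


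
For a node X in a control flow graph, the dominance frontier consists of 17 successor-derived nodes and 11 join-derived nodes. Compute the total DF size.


DF(X) = direct successor contributions + join point contributions
= 17 + 11 = 28

28


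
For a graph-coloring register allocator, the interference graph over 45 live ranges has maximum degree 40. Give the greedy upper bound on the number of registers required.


Greedy coloring never needs more than (max_degree + 1) colors: when coloring a vertex, at most max_degree neighbors are already colored.
Upper bound = 40 + 1 = 41

41


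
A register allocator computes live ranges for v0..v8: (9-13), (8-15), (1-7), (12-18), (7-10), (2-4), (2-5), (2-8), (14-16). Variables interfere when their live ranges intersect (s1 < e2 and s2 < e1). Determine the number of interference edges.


Check all pairs for overlapping intervals.
Two intervals (s1,e1) and (s2,e2) overlap if s1 < e2 and s2 < e1.
v0 (9-13) vs v1..v8: overlaps v1, v3, v4 -> 3
v1 (8-15) vs v2..v8: overlaps v3, v4, v8 -> 3
v2 (1-7) vs v3..v8: overlaps v5, v6, v7 -> 3
v3 (12-18) vs v4..v8: overlaps v8 -> 1
v4 (7-10) vs v5..v8: overlaps v7 -> 1
v5 (2-4) vs v6..v8: overlaps v6, v7 -> 2
v6 (2-5) vs v7..v8: overlaps v7 -> 1
v7 (2-8) vs v8: overlaps none -> 0
Total overlapping pairs = 3 + 3 + 3 + 1 + 1 + 2 + 1 + 0 = 14

14


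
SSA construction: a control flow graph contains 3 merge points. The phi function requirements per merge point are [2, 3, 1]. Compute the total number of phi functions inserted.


Total phi functions = sum of phi functions at each join node
= 2 + 3 + 1 = 6

6


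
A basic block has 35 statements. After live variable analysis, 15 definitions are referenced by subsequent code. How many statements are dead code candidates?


Dead code = total statements - live definitions
= 35 - 15 = 20

20


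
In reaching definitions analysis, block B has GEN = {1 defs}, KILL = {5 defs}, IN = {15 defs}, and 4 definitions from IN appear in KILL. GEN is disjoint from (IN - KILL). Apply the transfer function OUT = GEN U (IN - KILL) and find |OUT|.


IN - KILL: 15 - 4 = 11 surviving definitions
OUT = GEN + surviving = 1 + 11 = 12

12


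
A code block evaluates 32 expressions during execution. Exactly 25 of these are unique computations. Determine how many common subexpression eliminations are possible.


CSE count = total expressions - unique expressions
= 32 - 25 = 7

7


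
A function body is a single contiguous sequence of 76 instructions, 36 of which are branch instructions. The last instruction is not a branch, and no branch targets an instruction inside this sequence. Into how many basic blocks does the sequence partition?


With no in-sequence branch targets, the leaders are the first instruction plus the instruction after each branch.
Number of basic blocks = branches + 1
= 36 + 1 = 37

37


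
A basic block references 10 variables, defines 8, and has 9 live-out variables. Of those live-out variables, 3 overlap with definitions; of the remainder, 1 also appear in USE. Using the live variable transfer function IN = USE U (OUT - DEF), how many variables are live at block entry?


OUT - DEF: 9 - 3 = 6
|IN| = |USE| + |OUT - DEF| - |USE ∩ (OUT - DEF)| = 10 + 6 - 1 = 15

15


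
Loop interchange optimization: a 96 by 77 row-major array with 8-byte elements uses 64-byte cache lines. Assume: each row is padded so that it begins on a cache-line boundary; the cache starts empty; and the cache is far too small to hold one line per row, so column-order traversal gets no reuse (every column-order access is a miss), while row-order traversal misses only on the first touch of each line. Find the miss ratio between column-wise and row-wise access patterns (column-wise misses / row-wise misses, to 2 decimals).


Each row occupies 77 * 8 = 616 bytes and starts on a line boundary, so it spans ceil(616 / 64) = 10 cache lines.
Row-major traversal misses (one per line touched): 96 * ceil(77 * 8 / 64) = 960
Column-major traversal misses (no reuse, every access misses): 96 * 77 = 7392
Ratio = 7392 / 960 = 7.7

7.7


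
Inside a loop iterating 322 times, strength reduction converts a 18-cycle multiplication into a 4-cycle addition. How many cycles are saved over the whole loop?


Per-iteration saving = 18 - 4 = 14
Total saved = 322 * 14 = 4508

4508


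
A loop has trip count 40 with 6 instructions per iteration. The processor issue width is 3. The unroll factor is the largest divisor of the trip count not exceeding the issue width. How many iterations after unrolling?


Largest divisor of 40 <= 3 is 2
New iterations = 40 / 2 = 20

20


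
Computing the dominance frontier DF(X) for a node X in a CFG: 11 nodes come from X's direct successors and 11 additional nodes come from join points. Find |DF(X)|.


DF(X) = direct successor contributions + join point contributions
= 11 + 11 = 22

22


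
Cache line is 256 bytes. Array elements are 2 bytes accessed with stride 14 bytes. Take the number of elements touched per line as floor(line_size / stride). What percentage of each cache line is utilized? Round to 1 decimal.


Elements per cache line = floor(256 / 14) = 18
Bytes used = 18 * 2 = 36
Utilization = 36 / 256 * 100 = 14.1%

14.1


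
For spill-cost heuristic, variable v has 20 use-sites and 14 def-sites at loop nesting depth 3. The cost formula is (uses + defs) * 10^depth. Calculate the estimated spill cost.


uses + defs = 20 + 14 = 34
10^3 = 1000
Spill cost = 34 * 1000 = 34000

34000


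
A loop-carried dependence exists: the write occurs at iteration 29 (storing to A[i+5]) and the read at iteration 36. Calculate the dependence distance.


Distance = read iteration - write iteration
= 36 - 29 = 7

7


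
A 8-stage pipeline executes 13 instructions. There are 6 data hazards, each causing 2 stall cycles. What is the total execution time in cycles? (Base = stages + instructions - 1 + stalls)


Base cycles = 8 + 13 - 1 = 20
Total stalls = 6 * 2 = 12
Total = 20 + 12 = 32

32


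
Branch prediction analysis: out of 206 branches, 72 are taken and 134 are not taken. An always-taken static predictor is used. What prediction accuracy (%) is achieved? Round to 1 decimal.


Predictor: always-taken
Correct predictions = 72
Accuracy = 72 / 206 * 100 = 35.0%

35.0


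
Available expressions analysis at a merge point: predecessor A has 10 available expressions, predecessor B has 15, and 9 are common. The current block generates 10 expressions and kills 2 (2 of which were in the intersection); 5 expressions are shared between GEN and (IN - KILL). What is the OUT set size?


IN = intersection of predecessors = 9
IN - KILL = 9 - 2 = 7
|OUT| = |GEN| + |IN - KILL| - |GEN ∩ (IN - KILL)| = 10 + 7 - 5 = 12

12


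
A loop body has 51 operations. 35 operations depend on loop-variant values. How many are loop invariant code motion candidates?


Invariant candidates = total - loop-dependent
= 51 - 35 = 16

16


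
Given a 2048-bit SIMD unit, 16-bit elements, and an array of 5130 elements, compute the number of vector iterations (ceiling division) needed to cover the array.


Width = 2048 / 16 = 128 elements per vector op
Iterations = ceil(5130 / 128) = 41

41


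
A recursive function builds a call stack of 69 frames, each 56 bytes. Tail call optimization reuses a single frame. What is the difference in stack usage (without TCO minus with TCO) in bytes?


Without TCO: 69 * 56 = 3864 bytes
With TCO: reuse 1 frame = 56 bytes
Savings = 3864 - 56 = 3808

3808


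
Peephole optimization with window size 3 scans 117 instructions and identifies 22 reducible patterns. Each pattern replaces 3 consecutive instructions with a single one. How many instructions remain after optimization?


Each match removes 2 instructions.
Total removed = 22 * 2 = 44
Remaining = 117 - 44 = 73

73


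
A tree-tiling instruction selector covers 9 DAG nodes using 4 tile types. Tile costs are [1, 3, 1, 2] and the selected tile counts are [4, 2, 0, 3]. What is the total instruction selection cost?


Total cost = sum(count_i * cost_i)
= 4*1 + 2*3 + 0*1 + 3*2
= 16

16


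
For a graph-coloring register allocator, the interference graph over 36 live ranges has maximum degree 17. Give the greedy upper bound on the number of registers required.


Greedy coloring never needs more than (max_degree + 1) colors: when coloring a vertex, at most max_degree neighbors are already colored.
Upper bound = 17 + 1 = 18

18


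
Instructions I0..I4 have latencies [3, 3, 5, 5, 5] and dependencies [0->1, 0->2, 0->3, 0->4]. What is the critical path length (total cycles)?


Compute longest path through dependency graph: dist(Ik) = max over predecessors of dist + latency(Ik).
dist(I0) = latency 3 = 3
dist(I1) = dist(I0) + 3 = 3 + 3 = 6
dist(I2) = dist(I0) + 5 = 3 + 5 = 8
dist(I3) = dist(I0) + 5 = 3 + 5 = 8
dist(I4) = dist(I0) + 5 = 3 + 5 = 8
Critical path = max dist = 8

8


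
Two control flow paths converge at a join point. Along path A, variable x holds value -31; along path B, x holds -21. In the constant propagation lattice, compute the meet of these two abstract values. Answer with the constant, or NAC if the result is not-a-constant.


Meet operation: if both paths give the same constant, result is that constant; if they differ, result is NAC (not-a-constant).
Path A: -31, Path B: -21 -> differ
Result: not-a-constant -> NAC

NAC


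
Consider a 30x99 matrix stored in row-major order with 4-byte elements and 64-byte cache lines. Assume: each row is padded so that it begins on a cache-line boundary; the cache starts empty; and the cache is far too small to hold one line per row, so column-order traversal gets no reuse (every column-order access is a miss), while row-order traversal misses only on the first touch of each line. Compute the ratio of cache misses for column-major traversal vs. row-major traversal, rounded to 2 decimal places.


Each row occupies 99 * 4 = 396 bytes and starts on a line boundary, so it spans ceil(396 / 64) = 7 cache lines.
Row-major traversal misses (one per line touched): 30 * ceil(99 * 4 / 64) = 210
Column-major traversal misses (no reuse, every access misses): 30 * 99 = 2970
Ratio = 2970 / 210 = 14.14

14.14


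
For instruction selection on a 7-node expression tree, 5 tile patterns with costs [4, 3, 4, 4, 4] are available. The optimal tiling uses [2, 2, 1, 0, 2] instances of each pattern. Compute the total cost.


Total cost = sum(count_i * cost_i)
= 2*4 + 2*3 + 1*4 + 0*4 + 2*4
= 26

26


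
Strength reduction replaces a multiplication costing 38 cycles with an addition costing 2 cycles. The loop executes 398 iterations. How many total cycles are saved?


Per-iteration saving = 38 - 2 = 36
Total saved = 398 * 36 = 14328

14328


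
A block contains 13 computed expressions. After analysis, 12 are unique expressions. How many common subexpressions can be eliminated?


CSE count = total expressions - unique expressions
= 13 - 12 = 1

1


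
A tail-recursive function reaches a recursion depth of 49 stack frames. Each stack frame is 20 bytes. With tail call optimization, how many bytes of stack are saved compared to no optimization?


Without TCO: 49 * 20 = 980 bytes
With TCO: reuse 1 frame = 20 bytes
Savings = 980 - 20 = 960

960


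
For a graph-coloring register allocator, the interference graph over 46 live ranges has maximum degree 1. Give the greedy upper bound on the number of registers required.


Greedy coloring never needs more than (max_degree + 1) colors: when coloring a vertex, at most max_degree neighbors are already colored.
Upper bound = 1 + 1 = 2

2


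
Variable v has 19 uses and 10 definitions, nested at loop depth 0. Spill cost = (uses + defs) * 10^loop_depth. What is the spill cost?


uses + defs = 19 + 10 = 29
10^0 = 1
Spill cost = 29 * 1 = 29

29


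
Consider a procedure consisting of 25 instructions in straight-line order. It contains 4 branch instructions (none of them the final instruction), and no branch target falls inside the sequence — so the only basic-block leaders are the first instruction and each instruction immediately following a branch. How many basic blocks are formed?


With no in-sequence branch targets, the leaders are the first instruction plus the instruction after each branch.
Number of basic blocks = branches + 1
= 4 + 1 = 5

5


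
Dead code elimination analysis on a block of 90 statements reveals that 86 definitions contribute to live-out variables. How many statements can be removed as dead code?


Dead code = total statements - live definitions
= 90 - 86 = 4

4


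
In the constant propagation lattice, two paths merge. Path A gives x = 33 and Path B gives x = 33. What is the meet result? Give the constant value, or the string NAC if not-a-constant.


Meet operation: if both paths give the same constant, result is that constant; if they differ, result is NAC (not-a-constant).
Path A: 33, Path B: 33 -> equal
Result: constant -> 33

33


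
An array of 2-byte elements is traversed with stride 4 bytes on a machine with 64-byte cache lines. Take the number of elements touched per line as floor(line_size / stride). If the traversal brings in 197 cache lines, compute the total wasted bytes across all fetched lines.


Elements per line = floor(64 / 4) = 16
Bytes used per line = 16 * 2 = 32
Wasted per line = 64 - 32 = 32
Total wasted = 32 * 197 = 6304

6304


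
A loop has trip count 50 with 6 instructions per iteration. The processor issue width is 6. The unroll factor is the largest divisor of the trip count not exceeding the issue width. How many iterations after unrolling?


Largest divisor of 50 <= 6 is 5
New iterations = 50 / 5 = 10

10


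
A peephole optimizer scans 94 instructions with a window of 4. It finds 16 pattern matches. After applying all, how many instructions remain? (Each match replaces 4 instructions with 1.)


Each match removes 3 instructions.
Total removed = 16 * 3 = 48
Remaining = 94 - 48 = 46

46


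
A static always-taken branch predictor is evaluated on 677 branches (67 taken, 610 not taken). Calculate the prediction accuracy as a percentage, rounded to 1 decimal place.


Predictor: always-taken
Correct predictions = 67
Accuracy = 67 / 677 * 100 = 9.9%

9.9


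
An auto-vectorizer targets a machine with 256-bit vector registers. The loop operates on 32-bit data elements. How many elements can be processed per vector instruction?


Width = SIMD bits / data type bits
= 256 / 32 = 8

8


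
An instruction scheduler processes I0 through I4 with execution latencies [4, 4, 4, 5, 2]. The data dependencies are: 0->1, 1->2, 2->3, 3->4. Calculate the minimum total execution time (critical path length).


Compute longest path through dependency graph: dist(Ik) = max over predecessors of dist + latency(Ik).
dist(I0) = latency 4 = 4
dist(I1) = dist(I0) + 4 = 4 + 4 = 8
dist(I2) = dist(I1) + 4 = 8 + 4 = 12
dist(I3) = dist(I2) + 5 = 12 + 5 = 17
dist(I4) = dist(I3) + 2 = 17 + 2 = 19
Critical path = max dist = 19

19
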